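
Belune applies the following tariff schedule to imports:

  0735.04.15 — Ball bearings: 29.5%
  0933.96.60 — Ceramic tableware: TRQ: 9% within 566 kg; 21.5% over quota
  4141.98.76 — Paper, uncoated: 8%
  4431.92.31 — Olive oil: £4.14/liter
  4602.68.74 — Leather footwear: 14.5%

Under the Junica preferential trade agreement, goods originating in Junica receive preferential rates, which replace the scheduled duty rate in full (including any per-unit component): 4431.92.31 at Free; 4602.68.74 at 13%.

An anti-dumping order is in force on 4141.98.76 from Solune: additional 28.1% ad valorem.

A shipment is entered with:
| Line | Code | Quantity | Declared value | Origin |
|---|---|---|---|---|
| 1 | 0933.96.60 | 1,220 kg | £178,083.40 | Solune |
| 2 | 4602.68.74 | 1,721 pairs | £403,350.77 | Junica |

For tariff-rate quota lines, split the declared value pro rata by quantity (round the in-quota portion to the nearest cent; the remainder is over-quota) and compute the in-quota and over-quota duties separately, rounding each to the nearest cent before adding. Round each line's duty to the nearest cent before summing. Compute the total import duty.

£80,396.15

Line 1 (0933.96.60, Solune, 1,220 kg, £178,083.40):
Code 0933.96.60 is under a tariff-rate quota (threshold 566 kg). In-quota: 566 kg at 9%; over-quota: 654 kg at 21.5%.
Pro-rata value split: in-quota = £178,083.40 × 566/1,220 = £82,619.02; over-quota = £178,083.40 − £82,619.02 = £95,464.38.
In-quota duty = £82,619.02 × 9% = £7,435.71. Over-quota duty = £95,464.38 × 21.5% = £20,524.84.
Line duty = £7,435.71 + £20,524.84 = £27,960.55.
Line 2 (4602.68.74, Junica, 1,721 pairs, £403,350.77):
Base rate for 4602.68.74 is 14.5%.
Origin Junica qualifies under the Belune–Junica agreement and 4602.68.74 is covered: preferential rate 13% applies instead.
Duty = £403,350.77 × 13% = £52,435.60.
Total = £27,960.55 + £52,435.60 = £80,396.15.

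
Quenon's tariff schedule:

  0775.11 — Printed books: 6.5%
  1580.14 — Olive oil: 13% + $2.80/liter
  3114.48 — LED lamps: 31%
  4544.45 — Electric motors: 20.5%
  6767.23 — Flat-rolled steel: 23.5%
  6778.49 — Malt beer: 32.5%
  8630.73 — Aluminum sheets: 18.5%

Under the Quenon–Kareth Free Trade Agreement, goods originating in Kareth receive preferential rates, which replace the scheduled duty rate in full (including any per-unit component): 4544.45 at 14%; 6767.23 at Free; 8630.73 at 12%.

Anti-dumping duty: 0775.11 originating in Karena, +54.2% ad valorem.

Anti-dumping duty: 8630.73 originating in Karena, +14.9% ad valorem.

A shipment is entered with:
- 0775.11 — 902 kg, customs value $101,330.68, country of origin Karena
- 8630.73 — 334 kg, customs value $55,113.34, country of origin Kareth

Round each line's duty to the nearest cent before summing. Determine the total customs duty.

$68,121.32

Line 1 (0775.11, Karena, 902 kg, $101,330.68):
Base rate for 0775.11 is 6.5%.
Additional duty on 0775.11 from Karena: +54.2%. Applied ad valorem rate: 6.5% + 54.2% = 60.7%.
Duty = $101,330.68 × 60.7% = $61,507.72.
Line 2 (8630.73, Kareth, 334 kg, $55,113.34):
Base rate for 8630.73 is 18.5%.
Origin Kareth qualifies under the Quenon–Kareth agreement and 8630.73 is covered: preferential rate 12% applies instead.
The additional-duty order on 8630.73 targets Karena, not Kareth; it does not apply.
Duty = $55,113.34 × 12% = $6,613.60.
Total = $61,507.72 + $6,613.60 = $68,121.32.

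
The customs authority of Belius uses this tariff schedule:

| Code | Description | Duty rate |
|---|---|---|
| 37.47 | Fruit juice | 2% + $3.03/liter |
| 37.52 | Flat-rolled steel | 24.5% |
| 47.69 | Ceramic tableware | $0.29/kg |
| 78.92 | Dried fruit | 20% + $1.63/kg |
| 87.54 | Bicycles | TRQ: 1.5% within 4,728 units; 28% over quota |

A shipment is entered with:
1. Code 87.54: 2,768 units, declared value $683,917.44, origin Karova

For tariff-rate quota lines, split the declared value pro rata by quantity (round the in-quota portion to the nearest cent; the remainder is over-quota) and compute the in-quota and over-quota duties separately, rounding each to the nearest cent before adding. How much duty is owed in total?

Line 1 (87.54, Karova, 2,768 units, $683,917.44):
Code 87.54 is under a tariff-rate quota (threshold 4,728 units). Quantity 2,768 units is within the quota, so the in-quota rate 1.5% applies to the full value.
Duty = $683,917.44 × 1.5% = $10,258.76.

$10,258.76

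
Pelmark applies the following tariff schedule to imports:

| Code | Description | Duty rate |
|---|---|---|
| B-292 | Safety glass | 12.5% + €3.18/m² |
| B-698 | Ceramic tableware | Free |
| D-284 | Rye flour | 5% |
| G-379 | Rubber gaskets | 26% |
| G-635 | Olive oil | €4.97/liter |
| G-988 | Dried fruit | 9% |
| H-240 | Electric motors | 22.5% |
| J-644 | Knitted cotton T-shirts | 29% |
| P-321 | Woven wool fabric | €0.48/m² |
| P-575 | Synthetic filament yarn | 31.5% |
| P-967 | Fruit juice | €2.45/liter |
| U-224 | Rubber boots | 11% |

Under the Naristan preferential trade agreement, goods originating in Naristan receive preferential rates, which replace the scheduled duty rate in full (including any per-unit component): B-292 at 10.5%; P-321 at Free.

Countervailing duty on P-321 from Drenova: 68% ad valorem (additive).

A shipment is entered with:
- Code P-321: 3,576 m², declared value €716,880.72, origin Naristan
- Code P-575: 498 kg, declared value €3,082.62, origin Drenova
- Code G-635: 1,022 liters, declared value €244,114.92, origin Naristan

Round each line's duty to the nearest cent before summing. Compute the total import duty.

€6,050.37

Line 1 (P-321, Naristan, 3,576 m², €716,880.72):
Base rate for P-321 is €0.48/m².
Origin Naristan qualifies under the Pelmark–Naristan agreement and P-321 is covered: preferential rate Free applies instead.
The additional-duty order on P-321 targets Drenova, not Naristan; it does not apply.
Duty = €716,880.72 × 0% = €0.00.
Line 2 (P-575, Drenova, 498 kg, €3,082.62):
Base rate for P-575 is 31.5%.
Duty = €3,082.62 × 31.5% = €971.03.
Line 3 (G-635, Naristan, 1,022 liters, €244,114.92):
Base rate for G-635 is €4.97/liter.
Origin Naristan is the FTA partner but G-635 is not on the preference list; base rate stands.
Duty = 1,022 × €4.97 = €5,079.34.
Total = €0.00 + €971.03 + €5,079.34 = €6,050.37.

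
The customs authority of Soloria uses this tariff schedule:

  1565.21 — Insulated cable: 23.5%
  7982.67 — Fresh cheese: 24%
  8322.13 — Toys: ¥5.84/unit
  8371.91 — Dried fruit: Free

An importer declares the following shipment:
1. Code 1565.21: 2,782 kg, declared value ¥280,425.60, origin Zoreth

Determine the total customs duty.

¥65,900.02

Line 1 (1565.21, Zoreth, 2,782 kg, ¥280,425.60):
Base rate for 1565.21 is 23.5%.
Duty = ¥280,425.60 × 23.5% = ¥65,900.02.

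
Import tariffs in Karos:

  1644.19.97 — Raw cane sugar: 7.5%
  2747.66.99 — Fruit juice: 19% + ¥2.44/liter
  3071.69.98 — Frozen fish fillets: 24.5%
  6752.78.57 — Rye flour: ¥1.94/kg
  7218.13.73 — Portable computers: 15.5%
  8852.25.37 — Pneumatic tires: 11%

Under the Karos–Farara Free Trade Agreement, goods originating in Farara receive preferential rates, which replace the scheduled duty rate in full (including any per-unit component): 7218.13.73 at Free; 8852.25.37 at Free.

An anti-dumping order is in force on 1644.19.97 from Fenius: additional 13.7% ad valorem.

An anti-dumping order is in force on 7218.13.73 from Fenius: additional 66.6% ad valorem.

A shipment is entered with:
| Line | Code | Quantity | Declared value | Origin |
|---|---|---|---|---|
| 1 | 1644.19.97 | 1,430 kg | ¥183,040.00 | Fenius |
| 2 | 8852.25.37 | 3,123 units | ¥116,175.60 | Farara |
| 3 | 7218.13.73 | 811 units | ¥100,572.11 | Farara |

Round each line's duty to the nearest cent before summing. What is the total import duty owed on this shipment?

¥38,804.48

Line 1 (1644.19.97, Fenius, 1,430 kg, ¥183,040.00):
Base rate for 1644.19.97 is 7.5%.
Additional duty on 1644.19.97 from Fenius: +13.7%. Applied ad valorem rate: 7.5% + 13.7% = 21.2%.
Duty = ¥183,040.00 × 21.2% = ¥38,804.48.
Line 2 (8852.25.37, Farara, 3,123 units, ¥116,175.60):
Base rate for 8852.25.37 is 11%.
Origin Farara qualifies under the Karos–Farara agreement and 8852.25.37 is covered: preferential rate Free applies instead.
Duty = ¥116,175.60 × 0% = ¥0.00.
Line 3 (7218.13.73, Farara, 811 units, ¥100,572.11):
Base rate for 7218.13.73 is 15.5%.
Origin Farara qualifies under the Karos–Farara agreement and 7218.13.73 is covered: preferential rate Free applies instead.
The additional-duty order on 7218.13.73 targets Fenius, not Farara; it does not apply.
Duty = ¥100,572.11 × 0% = ¥0.00.
Total = ¥38,804.48 + ¥0.00 + ¥0.00 = ¥38,804.48.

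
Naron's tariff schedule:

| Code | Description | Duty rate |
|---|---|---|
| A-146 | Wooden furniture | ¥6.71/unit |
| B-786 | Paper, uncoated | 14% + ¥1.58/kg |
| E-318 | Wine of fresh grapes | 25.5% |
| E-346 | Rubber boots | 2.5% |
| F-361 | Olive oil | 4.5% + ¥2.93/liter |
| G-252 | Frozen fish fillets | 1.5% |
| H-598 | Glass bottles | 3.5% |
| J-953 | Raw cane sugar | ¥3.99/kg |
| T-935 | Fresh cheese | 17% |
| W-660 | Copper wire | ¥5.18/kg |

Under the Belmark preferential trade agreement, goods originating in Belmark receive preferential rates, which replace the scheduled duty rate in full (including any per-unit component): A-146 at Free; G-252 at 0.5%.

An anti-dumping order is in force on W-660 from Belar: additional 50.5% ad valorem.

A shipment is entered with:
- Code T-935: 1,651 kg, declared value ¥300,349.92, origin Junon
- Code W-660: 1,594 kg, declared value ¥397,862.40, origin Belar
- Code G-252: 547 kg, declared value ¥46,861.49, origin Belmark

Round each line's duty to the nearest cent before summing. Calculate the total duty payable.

¥260,471.23

Line 1 (T-935, Junon, 1,651 kg, ¥300,349.92):
Base rate for T-935 is 17%.
Duty = ¥300,349.92 × 17% = ¥51,059.49.
Line 2 (W-660, Belar, 1,594 kg, ¥397,862.40):
Base rate for W-660 is ¥5.18/kg.
Additional duty on W-660 from Belar: +50.5% ad valorem. Applied ad valorem rate = 50.5%.
Duty = ¥397,862.40 × 50.5% + 1,594 × ¥5.18 = ¥209,177.43.
Line 3 (G-252, Belmark, 547 kg, ¥46,861.49):
Base rate for G-252 is 1.5%.
Origin Belmark qualifies under the Naron–Belmark agreement and G-252 is covered: preferential rate 0.5% applies instead.
Duty = ¥46,861.49 × 0.5% = ¥234.31.
Total = ¥51,059.49 + ¥209,177.43 + ¥234.31 = ¥260,471.23.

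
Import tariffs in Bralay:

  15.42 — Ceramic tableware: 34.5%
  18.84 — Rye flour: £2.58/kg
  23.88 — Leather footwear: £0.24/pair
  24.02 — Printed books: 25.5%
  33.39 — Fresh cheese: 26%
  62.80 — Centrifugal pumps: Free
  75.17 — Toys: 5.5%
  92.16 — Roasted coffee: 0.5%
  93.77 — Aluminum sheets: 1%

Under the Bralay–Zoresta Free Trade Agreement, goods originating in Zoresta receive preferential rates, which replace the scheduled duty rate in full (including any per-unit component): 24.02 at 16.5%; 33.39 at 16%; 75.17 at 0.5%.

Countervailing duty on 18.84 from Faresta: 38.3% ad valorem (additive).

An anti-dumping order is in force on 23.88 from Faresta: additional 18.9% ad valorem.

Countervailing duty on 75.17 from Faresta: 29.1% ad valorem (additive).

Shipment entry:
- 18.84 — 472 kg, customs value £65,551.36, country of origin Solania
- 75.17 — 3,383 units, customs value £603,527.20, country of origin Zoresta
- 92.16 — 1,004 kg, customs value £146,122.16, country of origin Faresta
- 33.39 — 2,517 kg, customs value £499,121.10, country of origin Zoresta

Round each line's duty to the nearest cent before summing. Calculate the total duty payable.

£84,825.39

Line 1 (18.84, Solania, 472 kg, £65,551.36):
Base rate for 18.84 is £2.58/kg.
The additional-duty order on 18.84 targets Faresta, not Solania; it does not apply.
Duty = 472 × £2.58 = £1,217.76.
Line 2 (75.17, Zoresta, 3,383 units, £603,527.20):
Base rate for 75.17 is 5.5%.
Origin Zoresta qualifies under the Bralay–Zoresta agreement and 75.17 is covered: preferential rate 0.5% applies instead.
The additional-duty order on 75.17 targets Faresta, not Zoresta; it does not apply.
Duty = £603,527.20 × 0.5% = £3,017.64.
Line 3 (92.16, Faresta, 1,004 kg, £146,122.16):
Base rate for 92.16 is 0.5%.
Duty = £146,122.16 × 0.5% = £730.61.
Line 4 (33.39, Zoresta, 2,517 kg, £499,121.10):
Base rate for 33.39 is 26%.
Origin Zoresta qualifies under the Bralay–Zoresta agreement and 33.39 is covered: preferential rate 16% applies instead.
Duty = £499,121.10 × 16% = £79,859.38.
Total = £1,217.76 + £3,017.64 + £730.61 + £79,859.38 = £84,825.39.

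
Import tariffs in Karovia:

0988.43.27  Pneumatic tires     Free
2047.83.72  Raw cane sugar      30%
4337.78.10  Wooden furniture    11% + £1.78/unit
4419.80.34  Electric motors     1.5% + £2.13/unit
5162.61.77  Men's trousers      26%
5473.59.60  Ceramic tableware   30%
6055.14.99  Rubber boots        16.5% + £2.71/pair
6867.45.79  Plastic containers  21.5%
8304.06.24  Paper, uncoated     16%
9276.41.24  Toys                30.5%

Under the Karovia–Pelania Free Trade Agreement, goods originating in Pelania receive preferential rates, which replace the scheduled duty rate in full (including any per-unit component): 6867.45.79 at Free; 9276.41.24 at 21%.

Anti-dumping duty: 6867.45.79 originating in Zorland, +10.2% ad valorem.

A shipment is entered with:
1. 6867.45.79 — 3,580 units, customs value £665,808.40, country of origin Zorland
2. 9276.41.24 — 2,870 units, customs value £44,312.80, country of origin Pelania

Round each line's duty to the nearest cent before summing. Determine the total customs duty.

£220,366.95

Line 1 (6867.45.79, Zorland, 3,580 units, £665,808.40):
Base rate for 6867.45.79 is 21.5%.
6867.45.79 has an FTA preferential rate, but origin Zorland is not Pelania; base rate stands.
Additional duty on 6867.45.79 from Zorland: +10.2%. Applied ad valorem rate: 21.5% + 10.2% = 31.7%.
Duty = £665,808.40 × 31.7% = £211,061.26.
Line 2 (9276.41.24, Pelania, 2,870 units, £44,312.80):
Base rate for 9276.41.24 is 30.5%.
Origin Pelania qualifies under the Karovia–Pelania agreement and 9276.41.24 is covered: preferential rate 21% applies instead.
Duty = £44,312.80 × 21% = £9,305.69.
Total = £211,061.26 + £9,305.69 = £220,366.95.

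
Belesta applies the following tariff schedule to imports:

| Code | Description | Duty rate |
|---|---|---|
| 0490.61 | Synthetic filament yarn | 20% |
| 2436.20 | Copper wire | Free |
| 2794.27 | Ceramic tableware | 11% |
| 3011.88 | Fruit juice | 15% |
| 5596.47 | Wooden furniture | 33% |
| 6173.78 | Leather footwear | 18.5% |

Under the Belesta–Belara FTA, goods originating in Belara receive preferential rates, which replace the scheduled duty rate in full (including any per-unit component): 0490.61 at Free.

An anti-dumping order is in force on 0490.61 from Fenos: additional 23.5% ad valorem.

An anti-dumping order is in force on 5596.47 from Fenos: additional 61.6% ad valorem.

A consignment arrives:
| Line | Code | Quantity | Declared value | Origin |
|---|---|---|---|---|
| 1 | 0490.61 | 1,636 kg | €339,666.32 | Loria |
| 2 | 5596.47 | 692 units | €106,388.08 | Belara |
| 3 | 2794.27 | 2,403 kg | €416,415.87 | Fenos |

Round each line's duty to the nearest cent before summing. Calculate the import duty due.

Line 1 (0490.61, Loria, 1,636 kg, €339,666.32):
Base rate for 0490.61 is 20%.
0490.61 has an FTA preferential rate, but origin Loria is not Belara; base rate stands.
The additional-duty order on 0490.61 targets Fenos, not Loria; it does not apply.
Duty = €339,666.32 × 20% = €67,933.26.
Line 2 (5596.47, Belara, 692 units, €106,388.08):
Base rate for 5596.47 is 33%.
Origin Belara is the FTA partner but 5596.47 is not on the preference list; base rate stands.
The additional-duty order on 5596.47 targets Fenos, not Belara; it does not apply.
Duty = €106,388.08 × 33% = €35,108.07.
Line 3 (2794.27, Fenos, 2,403 kg, €416,415.87):
Base rate for 2794.27 is 11%.
Duty = €416,415.87 × 11% = €45,805.75.
Total = €67,933.26 + €35,108.07 + €45,805.75 = €148,847.08.

€148,847.08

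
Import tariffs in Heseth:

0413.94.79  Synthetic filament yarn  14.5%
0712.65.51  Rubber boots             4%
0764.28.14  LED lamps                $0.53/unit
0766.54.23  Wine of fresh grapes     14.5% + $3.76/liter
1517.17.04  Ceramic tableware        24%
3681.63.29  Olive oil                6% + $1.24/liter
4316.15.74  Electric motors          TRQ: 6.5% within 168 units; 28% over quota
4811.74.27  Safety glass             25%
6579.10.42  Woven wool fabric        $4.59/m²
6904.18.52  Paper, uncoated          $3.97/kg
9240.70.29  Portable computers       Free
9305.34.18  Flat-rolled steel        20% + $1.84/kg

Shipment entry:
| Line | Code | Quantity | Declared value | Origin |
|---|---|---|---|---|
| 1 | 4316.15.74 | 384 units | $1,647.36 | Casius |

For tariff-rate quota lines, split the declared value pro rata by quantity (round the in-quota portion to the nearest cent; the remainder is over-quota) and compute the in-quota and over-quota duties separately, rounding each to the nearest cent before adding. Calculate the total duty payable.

$306.31

Line 1 (4316.15.74, Casius, 384 units, $1,647.36):
Code 4316.15.74 is under a tariff-rate quota (threshold 168 units). In-quota: 168 units at 6.5%; over-quota: 216 units at 28%.
Pro-rata value split: in-quota = $1,647.36 × 168/384 = $720.72; over-quota = $1,647.36 − $720.72 = $926.64.
In-quota duty = $720.72 × 6.5% = $46.85. Over-quota duty = $926.64 × 28% = $259.46.
Line duty = $46.85 + $259.46 = $306.31.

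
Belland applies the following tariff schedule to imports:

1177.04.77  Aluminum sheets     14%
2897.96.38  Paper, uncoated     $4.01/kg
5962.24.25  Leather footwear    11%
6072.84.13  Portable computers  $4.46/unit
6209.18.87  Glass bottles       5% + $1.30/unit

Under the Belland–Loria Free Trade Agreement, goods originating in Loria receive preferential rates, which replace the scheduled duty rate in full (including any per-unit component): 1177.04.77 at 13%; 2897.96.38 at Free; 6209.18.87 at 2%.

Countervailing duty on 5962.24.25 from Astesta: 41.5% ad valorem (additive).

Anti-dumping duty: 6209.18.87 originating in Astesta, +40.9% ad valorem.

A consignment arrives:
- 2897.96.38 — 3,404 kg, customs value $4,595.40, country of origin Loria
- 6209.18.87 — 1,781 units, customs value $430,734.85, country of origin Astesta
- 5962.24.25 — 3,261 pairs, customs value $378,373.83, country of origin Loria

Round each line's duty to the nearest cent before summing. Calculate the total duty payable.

Line 1 (2897.96.38, Loria, 3,404 kg, $4,595.40):
Base rate for 2897.96.38 is $4.01/kg.
Origin Loria qualifies under the Belland–Loria agreement and 2897.96.38 is covered: preferential rate Free applies instead.
Duty = $4,595.40 × 0% = $0.00.
Line 2 (6209.18.87, Astesta, 1,781 units, $430,734.85):
Base rate for 6209.18.87 is 5% + $1.30/unit.
6209.18.87 has an FTA preferential rate, but origin Astesta is not Loria; base rate stands.
Additional duty on 6209.18.87 from Astesta: +40.9%. Applied ad valorem rate: 5% + 40.9% = 45.9%.
Duty = $430,734.85 × 45.9% + 1,781 × $1.30 = $200,022.60.
Line 3 (5962.24.25, Loria, 3,261 pairs, $378,373.83):
Base rate for 5962.24.25 is 11%.
Origin Loria is the FTA partner but 5962.24.25 is not on the preference list; base rate stands.
The additional-duty order on 5962.24.25 targets Astesta, not Loria; it does not apply.
Duty = $378,373.83 × 11% = $41,621.12.
Total = $0.00 + $200,022.60 + $41,621.12 = $241,643.72.

$241,643.72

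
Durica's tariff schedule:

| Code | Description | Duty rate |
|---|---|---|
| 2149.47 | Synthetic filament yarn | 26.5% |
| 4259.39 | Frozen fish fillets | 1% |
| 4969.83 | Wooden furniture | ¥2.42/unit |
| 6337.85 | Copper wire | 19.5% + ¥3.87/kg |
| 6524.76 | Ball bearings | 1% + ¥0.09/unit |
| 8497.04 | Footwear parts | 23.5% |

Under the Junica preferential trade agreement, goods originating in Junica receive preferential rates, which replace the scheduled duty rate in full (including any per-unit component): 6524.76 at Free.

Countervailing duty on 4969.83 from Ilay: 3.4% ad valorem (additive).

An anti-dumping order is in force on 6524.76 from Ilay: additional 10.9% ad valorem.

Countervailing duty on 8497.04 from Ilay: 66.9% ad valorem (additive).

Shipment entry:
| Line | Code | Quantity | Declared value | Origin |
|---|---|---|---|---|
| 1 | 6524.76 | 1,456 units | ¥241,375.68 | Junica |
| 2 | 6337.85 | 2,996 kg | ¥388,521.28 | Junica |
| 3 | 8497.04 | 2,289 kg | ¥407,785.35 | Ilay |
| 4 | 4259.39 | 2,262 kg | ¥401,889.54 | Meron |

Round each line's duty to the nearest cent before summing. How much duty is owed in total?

¥460,013.03

Line 1 (6524.76, Junica, 1,456 units, ¥241,375.68):
Base rate for 6524.76 is 1% + ¥0.09/unit.
Origin Junica qualifies under the Durica–Junica agreement and 6524.76 is covered: preferential rate Free applies instead.
The additional-duty order on 6524.76 targets Ilay, not Junica; it does not apply.
Duty = ¥241,375.68 × 0% = ¥0.00.
Line 2 (6337.85, Junica, 2,996 kg, ¥388,521.28):
Base rate for 6337.85 is 19.5% + ¥3.87/kg.
Origin Junica is the FTA partner but 6337.85 is not on the preference list; base rate stands.
Duty = ¥388,521.28 × 19.5% + 2,996 × ¥3.87 = ¥87,356.17.
Line 3 (8497.04, Ilay, 2,289 kg, ¥407,785.35):
Base rate for 8497.04 is 23.5%.
Additional duty on 8497.04 from Ilay: +66.9%. Applied ad valorem rate: 23.5% + 66.9% = 90.4%.
Duty = ¥407,785.35 × 90.4% = ¥368,637.96.
Line 4 (4259.39, Meron, 2,262 kg, ¥401,889.54):
Base rate for 4259.39 is 1%.
Duty = ¥401,889.54 × 1% = ¥4,018.90.
Total = ¥0.00 + ¥87,356.17 + ¥368,637.96 + ¥4,018.90 = ¥460,013.03.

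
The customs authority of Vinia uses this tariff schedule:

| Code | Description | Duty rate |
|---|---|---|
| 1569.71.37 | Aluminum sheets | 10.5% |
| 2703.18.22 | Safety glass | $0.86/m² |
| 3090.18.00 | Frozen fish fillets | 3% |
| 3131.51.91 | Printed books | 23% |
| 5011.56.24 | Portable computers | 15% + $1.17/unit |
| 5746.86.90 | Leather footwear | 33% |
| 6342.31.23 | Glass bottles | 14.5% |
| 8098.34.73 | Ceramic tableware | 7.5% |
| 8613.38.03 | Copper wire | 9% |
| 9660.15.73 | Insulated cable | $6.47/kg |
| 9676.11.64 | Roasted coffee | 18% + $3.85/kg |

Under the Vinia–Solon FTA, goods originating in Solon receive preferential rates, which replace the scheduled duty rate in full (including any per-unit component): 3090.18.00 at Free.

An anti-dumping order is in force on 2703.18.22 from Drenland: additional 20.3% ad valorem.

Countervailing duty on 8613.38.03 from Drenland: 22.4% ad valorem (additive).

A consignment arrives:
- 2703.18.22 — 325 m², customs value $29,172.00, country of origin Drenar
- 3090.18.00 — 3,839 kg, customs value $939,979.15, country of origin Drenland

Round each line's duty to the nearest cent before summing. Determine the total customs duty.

$28,478.87

Line 1 (2703.18.22, Drenar, 325 m², $29,172.00):
Base rate for 2703.18.22 is $0.86/m².
The additional-duty order on 2703.18.22 targets Drenland, not Drenar; it does not apply.
Duty = 325 × $0.86 = $279.50.
Line 2 (3090.18.00, Drenland, 3,839 kg, $939,979.15):
Base rate for 3090.18.00 is 3%.
3090.18.00 has an FTA preferential rate, but origin Drenland is not Solon; base rate stands.
Duty = $939,979.15 × 3% = $28,199.37.
Total = $279.50 + $28,199.37 = $28,478.87.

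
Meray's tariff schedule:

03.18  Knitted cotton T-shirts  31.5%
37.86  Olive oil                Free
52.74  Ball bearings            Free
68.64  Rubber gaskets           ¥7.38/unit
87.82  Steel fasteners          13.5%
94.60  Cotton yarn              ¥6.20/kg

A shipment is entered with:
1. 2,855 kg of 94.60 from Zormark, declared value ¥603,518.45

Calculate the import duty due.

¥17,701.00

Line 1 (94.60, Zormark, 2,855 kg, ¥603,518.45):
Base rate for 94.60 is ¥6.20/kg.
Duty = 2,855 × ¥6.20 = ¥17,701.00.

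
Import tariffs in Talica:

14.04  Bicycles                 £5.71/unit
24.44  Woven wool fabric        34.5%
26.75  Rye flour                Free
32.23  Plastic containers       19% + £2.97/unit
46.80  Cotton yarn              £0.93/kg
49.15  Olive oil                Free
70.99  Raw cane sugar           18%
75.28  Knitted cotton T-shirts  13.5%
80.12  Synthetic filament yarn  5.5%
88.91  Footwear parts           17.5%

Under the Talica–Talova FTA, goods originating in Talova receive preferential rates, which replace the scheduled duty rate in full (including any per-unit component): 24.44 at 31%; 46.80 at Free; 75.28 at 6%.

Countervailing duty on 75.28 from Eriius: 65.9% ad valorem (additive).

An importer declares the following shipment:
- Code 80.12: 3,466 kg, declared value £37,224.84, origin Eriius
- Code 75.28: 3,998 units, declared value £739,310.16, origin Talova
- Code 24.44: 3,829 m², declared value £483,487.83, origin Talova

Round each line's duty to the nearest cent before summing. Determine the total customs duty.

£196,287.21

Line 1 (80.12, Eriius, 3,466 kg, £37,224.84):
Base rate for 80.12 is 5.5%.
Duty = £37,224.84 × 5.5% = £2,047.37.
Line 2 (75.28, Talova, 3,998 units, £739,310.16):
Base rate for 75.28 is 13.5%.
Origin Talova qualifies under the Talica–Talova agreement and 75.28 is covered: preferential rate 6% applies instead.
The additional-duty order on 75.28 targets Eriius, not Talova; it does not apply.
Duty = £739,310.16 × 6% = £44,358.61.
Line 3 (24.44, Talova, 3,829 m², £483,487.83):
Base rate for 24.44 is 34.5%.
Origin Talova qualifies under the Talica–Talova agreement and 24.44 is covered: preferential rate 31% applies instead.
Duty = £483,487.83 × 31% = £149,881.23.
Total = £2,047.37 + £44,358.61 + £149,881.23 = £196,287.21.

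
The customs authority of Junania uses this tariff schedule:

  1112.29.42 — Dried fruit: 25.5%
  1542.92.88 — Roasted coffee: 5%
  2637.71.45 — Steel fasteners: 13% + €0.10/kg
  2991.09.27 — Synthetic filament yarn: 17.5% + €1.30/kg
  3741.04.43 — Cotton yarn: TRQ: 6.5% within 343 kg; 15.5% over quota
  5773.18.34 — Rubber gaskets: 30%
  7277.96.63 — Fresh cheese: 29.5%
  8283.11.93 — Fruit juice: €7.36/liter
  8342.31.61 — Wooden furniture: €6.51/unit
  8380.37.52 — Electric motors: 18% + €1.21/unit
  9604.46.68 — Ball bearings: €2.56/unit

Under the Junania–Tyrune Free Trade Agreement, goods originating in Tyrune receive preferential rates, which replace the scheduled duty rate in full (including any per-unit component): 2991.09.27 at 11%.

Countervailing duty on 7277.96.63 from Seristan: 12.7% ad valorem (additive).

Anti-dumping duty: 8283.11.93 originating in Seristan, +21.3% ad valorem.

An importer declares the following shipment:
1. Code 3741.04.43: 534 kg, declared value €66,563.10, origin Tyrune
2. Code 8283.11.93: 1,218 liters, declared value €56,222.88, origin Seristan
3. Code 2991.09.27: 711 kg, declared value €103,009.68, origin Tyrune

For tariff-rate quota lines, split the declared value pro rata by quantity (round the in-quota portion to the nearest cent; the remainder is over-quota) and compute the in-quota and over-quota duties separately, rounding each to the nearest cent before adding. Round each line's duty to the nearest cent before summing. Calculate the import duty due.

€38,740.34

Line 1 (3741.04.43, Tyrune, 534 kg, €66,563.10):
Code 3741.04.43 is under a tariff-rate quota (threshold 343 kg). In-quota: 343 kg at 6.5%; over-quota: 191 kg at 15.5%.
Pro-rata value split: in-quota = €66,563.10 × 343/534 = €42,754.95; over-quota = €66,563.10 − €42,754.95 = €23,808.15.
In-quota duty = €42,754.95 × 6.5% = €2,779.07. Over-quota duty = €23,808.15 × 15.5% = €3,690.26.
Line duty = €2,779.07 + €3,690.26 = €6,469.33.
Line 2 (8283.11.93, Seristan, 1,218 liters, €56,222.88):
Base rate for 8283.11.93 is €7.36/liter.
Additional duty on 8283.11.93 from Seristan: +21.3% ad valorem. Applied ad valorem rate = 21.3%.
Duty = €56,222.88 × 21.3% + 1,218 × €7.36 = €20,939.95.
Line 3 (2991.09.27, Tyrune, 711 kg, €103,009.68):
Base rate for 2991.09.27 is 17.5% + €1.30/kg.
Origin Tyrune qualifies under the Junania–Tyrune agreement and 2991.09.27 is covered: preferential rate 11% applies instead.
Duty = €103,009.68 × 11% = €11,331.06.
Total = €6,469.33 + €20,939.95 + €11,331.06 = €38,740.34.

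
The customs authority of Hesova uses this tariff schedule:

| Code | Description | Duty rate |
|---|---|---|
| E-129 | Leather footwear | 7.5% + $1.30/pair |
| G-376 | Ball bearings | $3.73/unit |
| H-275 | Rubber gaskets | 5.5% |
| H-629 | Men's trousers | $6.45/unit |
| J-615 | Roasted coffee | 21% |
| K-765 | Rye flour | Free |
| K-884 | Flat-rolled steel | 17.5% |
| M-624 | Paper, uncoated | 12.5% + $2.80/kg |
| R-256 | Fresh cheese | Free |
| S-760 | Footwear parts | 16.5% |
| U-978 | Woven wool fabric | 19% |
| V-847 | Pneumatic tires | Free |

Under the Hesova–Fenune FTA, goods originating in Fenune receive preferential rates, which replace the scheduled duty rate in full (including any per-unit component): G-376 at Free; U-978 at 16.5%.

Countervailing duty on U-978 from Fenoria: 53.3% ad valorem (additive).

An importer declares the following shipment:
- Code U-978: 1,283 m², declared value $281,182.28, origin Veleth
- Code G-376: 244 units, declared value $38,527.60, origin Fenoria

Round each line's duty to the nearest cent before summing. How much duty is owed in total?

$54,334.75

Line 1 (U-978, Veleth, 1,283 m², $281,182.28):
Base rate for U-978 is 19%.
U-978 has an FTA preferential rate, but origin Veleth is not Fenune; base rate stands.
The additional-duty order on U-978 targets Fenoria, not Veleth; it does not apply.
Duty = $281,182.28 × 19% = $53,424.63.
Line 2 (G-376, Fenoria, 244 units, $38,527.60):
Base rate for G-376 is $3.73/unit.
G-376 has an FTA preferential rate, but origin Fenoria is not Fenune; base rate stands.
Duty = 244 × $3.73 = $910.12.
Total = $53,424.63 + $910.12 = $54,334.75.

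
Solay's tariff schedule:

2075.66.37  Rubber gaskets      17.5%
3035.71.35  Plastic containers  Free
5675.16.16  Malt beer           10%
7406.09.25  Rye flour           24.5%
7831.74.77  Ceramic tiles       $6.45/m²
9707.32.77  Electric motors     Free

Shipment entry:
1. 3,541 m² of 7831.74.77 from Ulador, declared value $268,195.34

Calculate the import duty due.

Line 1 (7831.74.77, Ulador, 3,541 m², $268,195.34):
Base rate for 7831.74.77 is $6.45/m².
Duty = 3,541 × $6.45 = $22,839.45.

$22,839.45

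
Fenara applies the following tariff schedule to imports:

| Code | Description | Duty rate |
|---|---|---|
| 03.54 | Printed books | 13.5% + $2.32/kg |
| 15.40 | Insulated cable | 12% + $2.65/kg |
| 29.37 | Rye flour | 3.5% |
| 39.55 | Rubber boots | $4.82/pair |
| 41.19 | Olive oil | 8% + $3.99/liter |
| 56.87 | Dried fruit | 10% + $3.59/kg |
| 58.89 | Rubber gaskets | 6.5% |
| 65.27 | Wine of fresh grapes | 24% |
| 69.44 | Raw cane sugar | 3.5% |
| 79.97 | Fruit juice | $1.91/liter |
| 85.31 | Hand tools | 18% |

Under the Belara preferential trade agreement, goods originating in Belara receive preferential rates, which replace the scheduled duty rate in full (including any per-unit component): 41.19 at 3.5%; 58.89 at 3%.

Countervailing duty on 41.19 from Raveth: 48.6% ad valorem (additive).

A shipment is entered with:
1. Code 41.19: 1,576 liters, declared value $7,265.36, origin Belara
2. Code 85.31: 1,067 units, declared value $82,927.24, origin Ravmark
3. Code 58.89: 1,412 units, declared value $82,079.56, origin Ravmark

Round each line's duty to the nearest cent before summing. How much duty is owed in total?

$20,516.36

Line 1 (41.19, Belara, 1,576 liters, $7,265.36):
Base rate for 41.19 is 8% + $3.99/liter.
Origin Belara qualifies under the Fenara–Belara agreement and 41.19 is covered: preferential rate 3.5% applies instead.
The additional-duty order on 41.19 targets Raveth, not Belara; it does not apply.
Duty = $7,265.36 × 3.5% = $254.29.
Line 2 (85.31, Ravmark, 1,067 units, $82,927.24):
Base rate for 85.31 is 18%.
Duty = $82,927.24 × 18% = $14,926.90.
Line 3 (58.89, Ravmark, 1,412 units, $82,079.56):
Base rate for 58.89 is 6.5%.
58.89 has an FTA preferential rate, but origin Ravmark is not Belara; base rate stands.
Duty = $82,079.56 × 6.5% = $5,335.17.
Total = $254.29 + $14,926.90 + $5,335.17 = $20,516.36.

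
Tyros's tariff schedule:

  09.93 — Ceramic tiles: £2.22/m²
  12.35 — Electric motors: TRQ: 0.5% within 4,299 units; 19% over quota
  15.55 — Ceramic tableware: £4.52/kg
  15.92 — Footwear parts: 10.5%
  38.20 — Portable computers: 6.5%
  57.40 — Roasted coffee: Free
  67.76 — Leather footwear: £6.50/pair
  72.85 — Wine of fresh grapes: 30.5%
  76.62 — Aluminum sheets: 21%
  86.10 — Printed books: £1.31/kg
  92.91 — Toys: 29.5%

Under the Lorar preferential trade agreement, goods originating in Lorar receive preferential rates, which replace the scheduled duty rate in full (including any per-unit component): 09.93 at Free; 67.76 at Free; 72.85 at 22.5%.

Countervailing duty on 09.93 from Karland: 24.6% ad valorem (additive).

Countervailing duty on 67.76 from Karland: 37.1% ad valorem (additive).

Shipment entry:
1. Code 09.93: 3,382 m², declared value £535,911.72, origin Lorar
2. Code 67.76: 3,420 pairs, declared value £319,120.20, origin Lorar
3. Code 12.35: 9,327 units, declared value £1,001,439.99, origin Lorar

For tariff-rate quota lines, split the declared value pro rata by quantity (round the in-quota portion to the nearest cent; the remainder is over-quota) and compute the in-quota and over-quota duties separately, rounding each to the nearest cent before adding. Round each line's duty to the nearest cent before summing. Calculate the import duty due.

£104,880.63

Line 1 (09.93, Lorar, 3,382 m², £535,911.72):
Base rate for 09.93 is £2.22/m².
Origin Lorar qualifies under the Tyros–Lorar agreement and 09.93 is covered: preferential rate Free applies instead.
The additional-duty order on 09.93 targets Karland, not Lorar; it does not apply.
Duty = £535,911.72 × 0% = £0.00.
Line 2 (67.76, Lorar, 3,420 pairs, £319,120.20):
Base rate for 67.76 is £6.50/pair.
Origin Lorar qualifies under the Tyros–Lorar agreement and 67.76 is covered: preferential rate Free applies instead.
The additional-duty order on 67.76 targets Karland, not Lorar; it does not apply.
Duty = £319,120.20 × 0% = £0.00.
Line 3 (12.35, Lorar, 9,327 units, £1,001,439.99):
Code 12.35 is under a tariff-rate quota (threshold 4,299 units). In-quota: 4,299 units at 0.5%; over-quota: 5,028 units at 19%.
Pro-rata value split: in-quota = £1,001,439.99 × 4,299/9,327 = £461,583.63; over-quota = £1,001,439.99 − £461,583.63 = £539,856.36.
In-quota duty = £461,583.63 × 0.5% = £2,307.92. Over-quota duty = £539,856.36 × 19% = £102,572.71.
Line duty = £2,307.92 + £102,572.71 = £104,880.63.
Total = £0.00 + £0.00 + £104,880.63 = £104,880.63.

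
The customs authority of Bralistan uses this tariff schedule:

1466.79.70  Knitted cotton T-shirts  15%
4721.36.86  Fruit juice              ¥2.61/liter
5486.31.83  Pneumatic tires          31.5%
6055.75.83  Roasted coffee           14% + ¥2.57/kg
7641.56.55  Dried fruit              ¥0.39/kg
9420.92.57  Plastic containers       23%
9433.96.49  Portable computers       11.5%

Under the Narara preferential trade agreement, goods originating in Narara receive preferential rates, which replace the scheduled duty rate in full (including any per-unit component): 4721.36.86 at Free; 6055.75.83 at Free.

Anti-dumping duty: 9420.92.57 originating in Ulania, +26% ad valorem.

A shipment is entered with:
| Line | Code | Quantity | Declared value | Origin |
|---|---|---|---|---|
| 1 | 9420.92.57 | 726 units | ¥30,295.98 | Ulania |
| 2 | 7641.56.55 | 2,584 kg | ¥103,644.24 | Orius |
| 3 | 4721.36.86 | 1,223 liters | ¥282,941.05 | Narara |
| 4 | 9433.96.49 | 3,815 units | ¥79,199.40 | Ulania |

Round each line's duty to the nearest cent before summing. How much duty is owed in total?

Line 1 (9420.92.57, Ulania, 726 units, ¥30,295.98):
Base rate for 9420.92.57 is 23%.
Additional duty on 9420.92.57 from Ulania: +26%. Applied ad valorem rate: 23% + 26% = 49%.
Duty = ¥30,295.98 × 49% = ¥14,845.03.
Line 2 (7641.56.55, Orius, 2,584 kg, ¥103,644.24):
Base rate for 7641.56.55 is ¥0.39/kg.
Duty = 2,584 × ¥0.39 = ¥1,007.76.
Line 3 (4721.36.86, Narara, 1,223 liters, ¥282,941.05):
Base rate for 4721.36.86 is ¥2.61/liter.
Origin Narara qualifies under the Bralistan–Narara agreement and 4721.36.86 is covered: preferential rate Free applies instead.
Duty = ¥282,941.05 × 0% = ¥0.00.
Line 4 (9433.96.49, Ulania, 3,815 units, ¥79,199.40):
Base rate for 9433.96.49 is 11.5%.
Duty = ¥79,199.40 × 11.5% = ¥9,107.93.
Total = ¥14,845.03 + ¥1,007.76 + ¥0.00 + ¥9,107.93 = ¥24,960.72.

¥24,960.72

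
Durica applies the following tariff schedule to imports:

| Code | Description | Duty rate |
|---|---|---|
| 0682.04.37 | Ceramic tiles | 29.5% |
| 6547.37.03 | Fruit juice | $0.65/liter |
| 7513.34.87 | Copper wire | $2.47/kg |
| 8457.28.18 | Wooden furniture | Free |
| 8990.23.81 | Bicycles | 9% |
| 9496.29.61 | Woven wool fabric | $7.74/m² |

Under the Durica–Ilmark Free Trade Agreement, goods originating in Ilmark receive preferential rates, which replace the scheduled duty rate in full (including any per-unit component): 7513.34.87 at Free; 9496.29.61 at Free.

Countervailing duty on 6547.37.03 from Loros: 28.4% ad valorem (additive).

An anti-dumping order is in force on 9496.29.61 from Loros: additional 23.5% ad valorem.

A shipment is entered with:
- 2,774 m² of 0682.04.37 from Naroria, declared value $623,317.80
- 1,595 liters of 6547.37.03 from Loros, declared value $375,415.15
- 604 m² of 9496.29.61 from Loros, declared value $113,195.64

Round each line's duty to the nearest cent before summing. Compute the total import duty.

Line 1 (0682.04.37, Naroria, 2,774 m², $623,317.80):
Base rate for 0682.04.37 is 29.5%.
Duty = $623,317.80 × 29.5% = $183,878.75.
Line 2 (6547.37.03, Loros, 1,595 liters, $375,415.15):
Base rate for 6547.37.03 is $0.65/liter.
Additional duty on 6547.37.03 from Loros: +28.4% ad valorem. Applied ad valorem rate = 28.4%.
Duty = $375,415.15 × 28.4% + 1,595 × $0.65 = $107,654.65.
Line 3 (9496.29.61, Loros, 604 m², $113,195.64):
Base rate for 9496.29.61 is $7.74/m².
9496.29.61 has an FTA preferential rate, but origin Loros is not Ilmark; base rate stands.
Additional duty on 9496.29.61 from Loros: +23.5% ad valorem. Applied ad valorem rate = 23.5%.
Duty = $113,195.64 × 23.5% + 604 × $7.74 = $31,275.94.
Total = $183,878.75 + $107,654.65 + $31,275.94 = $322,809.34.

$322,809.34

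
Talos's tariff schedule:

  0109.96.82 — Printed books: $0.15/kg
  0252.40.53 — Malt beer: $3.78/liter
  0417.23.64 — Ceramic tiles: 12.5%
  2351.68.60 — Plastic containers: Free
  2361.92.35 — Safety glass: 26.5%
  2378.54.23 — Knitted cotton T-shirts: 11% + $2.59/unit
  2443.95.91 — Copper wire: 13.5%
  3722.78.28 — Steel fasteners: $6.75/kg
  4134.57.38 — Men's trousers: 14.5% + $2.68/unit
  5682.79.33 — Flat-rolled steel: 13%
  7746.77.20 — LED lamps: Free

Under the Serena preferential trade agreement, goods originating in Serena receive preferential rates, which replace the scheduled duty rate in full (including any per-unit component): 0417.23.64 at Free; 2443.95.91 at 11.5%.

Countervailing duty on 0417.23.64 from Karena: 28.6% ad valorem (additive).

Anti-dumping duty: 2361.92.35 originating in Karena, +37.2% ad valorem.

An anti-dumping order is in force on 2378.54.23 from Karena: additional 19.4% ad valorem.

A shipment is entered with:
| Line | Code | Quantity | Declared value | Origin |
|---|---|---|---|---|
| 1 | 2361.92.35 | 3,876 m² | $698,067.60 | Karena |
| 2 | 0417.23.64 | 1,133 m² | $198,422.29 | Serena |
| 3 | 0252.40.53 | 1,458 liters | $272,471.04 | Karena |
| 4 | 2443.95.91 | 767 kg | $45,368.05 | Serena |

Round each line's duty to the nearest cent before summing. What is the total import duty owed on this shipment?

$455,397.63

Line 1 (2361.92.35, Karena, 3,876 m², $698,067.60):
Base rate for 2361.92.35 is 26.5%.
Additional duty on 2361.92.35 from Karena: +37.2%. Applied ad valorem rate: 26.5% + 37.2% = 63.7%.
Duty = $698,067.60 × 63.7% = $444,669.06.
Line 2 (0417.23.64, Serena, 1,133 m², $198,422.29):
Base rate for 0417.23.64 is 12.5%.
Origin Serena qualifies under the Talos–Serena agreement and 0417.23.64 is covered: preferential rate Free applies instead.
The additional-duty order on 0417.23.64 targets Karena, not Serena; it does not apply.
Duty = $198,422.29 × 0% = $0.00.
Line 3 (0252.40.53, Karena, 1,458 liters, $272,471.04):
Base rate for 0252.40.53 is $3.78/liter.
Duty = 1,458 × $3.78 = $5,511.24.
Line 4 (2443.95.91, Serena, 767 kg, $45,368.05):
Base rate for 2443.95.91 is 13.5%.
Origin Serena qualifies under the Talos–Serena agreement and 2443.95.91 is covered: preferential rate 11.5% applies instead.
Duty = $45,368.05 × 11.5% = $5,217.33.
Total = $444,669.06 + $0.00 + $5,511.24 + $5,217.33 = $455,397.63.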